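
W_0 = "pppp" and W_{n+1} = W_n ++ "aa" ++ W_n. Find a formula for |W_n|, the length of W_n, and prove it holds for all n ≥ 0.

Claim: |W_n| = 6·2^n − 2.

Base case: |W_0| = 4, and 6·2^0 − 2 = 4.
Assume |W_k| = 6·2^k − 2.
Then |W_{k+1}| = |W_k| + 2 + |W_k| = 2|W_k| + 2 = 2(6·2^k − 2) + 2 = 6·2^{k+1} − 4 + 2 = 6·2^{k+1} − 2.
Hence |W_n| = 6·2^n − 2 for every n ≥ 0, by induction.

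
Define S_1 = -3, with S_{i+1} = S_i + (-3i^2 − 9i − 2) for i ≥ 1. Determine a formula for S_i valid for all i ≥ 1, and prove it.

Claim: S_i = -i^3 − 3i^2 + 2i − 1.

Base case: S_1 = -3, and -1^3 − 3·1^2 + 2·1 − 1 = -3.
Assume S_m = -m^3 − 3m^2 + 2m − 1.
Then S_{m+1} = S_m + (-3m^2 − 9m − 2) = (-m^3 − 3m^2 + 2m − 1) + (-3m^2 − 9m − 2) = -m^3 − 6m^2 − 7m − 3,
and -(m+1)^3 − 3·(m+1)^2 + 2·(m+1) − 1 = -m^3 − 6m^2 − 7m − 3.
Hence S_i = -i^3 − 3i^2 + 2i − 1 for every i ≥ 1, by induction.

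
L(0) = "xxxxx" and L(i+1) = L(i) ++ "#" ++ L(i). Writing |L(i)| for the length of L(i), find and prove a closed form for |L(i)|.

Claim: |L(i)| = 6·2^i − 1.

Base case: |L(0)| = 5, and 6·2^0 − 1 = 5.
Assume |L(m)| = 6·2^m − 1.
Then |L(m+1)| = |L(m)| + 1 + |L(m)| = 2|L(m)| + 1 = 2(6·2^m − 1) + 1 = 6·2^{m+1} − 2 + 1 = 6·2^{m+1} − 1.
So the formula holds for m+1, and by induction |L(i)| = 6·2^i − 1 for all i ≥ 0.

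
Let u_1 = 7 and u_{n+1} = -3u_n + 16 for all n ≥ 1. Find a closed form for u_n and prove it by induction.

Claim: u_n = -(-3)^n + 4.

Base case: u_1 = 7, and -(-3)^1 + 4 = 3 + 4 = 7.
Assume u_j = -(-3)^j + 4 for some j ≥ 1.
Then u_{j+1} = -3u_j + 16 = -3·(-(-3)^j + 4) + 16 = 3·(-3)^j − 12 + 16 = -(-3)^{j+1} + 4.
Hence u_n = -(-3)^n + 4 for every n ≥ 1, by induction.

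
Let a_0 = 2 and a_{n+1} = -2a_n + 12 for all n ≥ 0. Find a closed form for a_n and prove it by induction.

Claim: a_n = -2·(-2)^n + 4.

Base case: a_0 = 2, and -2·(-2)^0 + 4 = -2 + 4 = 2.
Assume a_j = -2·(-2)^j + 4 for some j ≥ 0.
Then a_{j+1} = -2a_j + 12 = -2·(-2·(-2)^j + 4) + 12 = 4·(-2)^j − 8 + 12 = -2·(-2)^{j+1} + 4.
By induction, a_n = -2·(-2)^n + 4 for all n ≥ 0.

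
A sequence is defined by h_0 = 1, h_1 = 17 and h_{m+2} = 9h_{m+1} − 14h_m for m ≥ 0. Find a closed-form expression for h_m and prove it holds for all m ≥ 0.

Claim: h_m = 3·7^m − 2·2^m.

Base cases: h_0 = 1 and 3·7^0 − 2·2^0 = 1; h_1 = 17 and 3·7^1 − 2·2^1 = 17.
Assume h_j = 3·7^j − 2·2^j for all 0 ≤ j ≤ r, where r ≥ 1.
Then h_{r+1} = 9h_r − 14h_{r−1} = 9·(3·7^r − 2·2^r) − 14·(3·7^{r−1} − 2·2^{r−1}) = 3·(9·7 − 14)7^{r−1} − 2·(9·2 − 14)2^{r−1} = 147·7^{r−1} − 8·2^{r−1} = 3·7^{r+1} − 2·2^{r+1}.
So the formula holds for r+1, and by strong induction h_m = 3·7^m − 2·2^m for all m ≥ 0.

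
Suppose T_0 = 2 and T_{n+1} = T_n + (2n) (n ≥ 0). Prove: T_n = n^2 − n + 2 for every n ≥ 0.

Base case: T_0 = 2, and 0^2 − 0 + 2 = 2.
Assume T_m = m^2 − m + 2.
Then T_{m+1} = T_m + (2m) = (m^2 − m + 2) + (2m) = m^2 + m + 2,
and (m+1)^2 − (m+1) + 2 = m^2 + m + 2.
Hence T_n = n^2 − n + 2 for every n ≥ 0, by induction.

T_n = n^2 − n + 2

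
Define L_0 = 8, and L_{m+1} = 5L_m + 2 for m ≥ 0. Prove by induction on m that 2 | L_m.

Base case: L_0 = 8 = 2·4, so 2 | L_0.
Assume 2 | L_j, so L_j = 2t for some integer t.
Then L_{j+1} = 5L_j + 2 = 5·(2t) + 2 = 2(5t + 1), so 2 | L_{j+1}.
This completes the inductive step, so 2 | L_m for all m ≥ 0.

2 | L_m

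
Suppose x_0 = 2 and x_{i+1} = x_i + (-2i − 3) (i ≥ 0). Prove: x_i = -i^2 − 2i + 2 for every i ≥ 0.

Base case: x_0 = 2, and -0^2 − 2·0 + 2 = 2.
Assume x_j = -j^2 − 2j + 2.
Then x_{j+1} = x_j + (-2j − 3) = (-j^2 − 2j + 2) + (-2j − 3) = -j^2 − 4j − 1,
and -(j+1)^2 − 2·(j+1) + 2 = -j^2 − 4j − 1.
Hence x_i = -i^2 − 2i + 2 for every i ≥ 0, by induction.

x_i = -i^2 − 2i + 2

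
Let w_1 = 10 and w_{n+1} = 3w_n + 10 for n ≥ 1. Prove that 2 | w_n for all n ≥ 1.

Base case: w_1 = 10 = 2·5, so 2 | w_1.
Assume 2 | w_k, so w_k = 2t for some integer t.
Then w_{k+1} = 3w_k + 10 = 3·(2t) + 10 = 2(3t + 5), so 2 | w_{k+1}.
This completes the inductive step, so 2 | w_n for all n ≥ 1.

2 | w_n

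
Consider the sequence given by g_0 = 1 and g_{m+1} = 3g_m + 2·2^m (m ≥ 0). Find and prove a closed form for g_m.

Claim: g_m = 3·3^m − 2·2^m.

Base case: g_0 = 1, and 3·3^0 − 2·2^0 = 3 − 2 = 1.
Assume g_k = 3·3^k − 2·2^k for some k ≥ 0.
Then g_{k+1} = 3g_k + 2·2^k = 3·(3·3^k − 2·2^k) + 2·2^k = 3·3^{k+1} − 6·2^k + 2·2^k = 3·3^{k+1} − 4·2^k = 3·3^{k+1} − 2·2^{k+1}.
Hence g_m = 3·3^m − 2·2^m for every m ≥ 0, by induction.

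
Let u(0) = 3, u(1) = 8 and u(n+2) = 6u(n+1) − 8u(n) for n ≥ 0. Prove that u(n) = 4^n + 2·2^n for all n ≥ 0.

Base cases: u(0) = 3 and 4^0 + 2·2^0 = 3; u(1) = 8 and 4^1 + 2·2^1 = 8.
Assume u(j) = 4^j + 2·2^j for all 0 ≤ j ≤ m, where m ≥ 1.
Then u(m+1) = 6u(m) − 8u(m−1) = 6·(4^m + 2·2^m) − 8·(4^{m−1} + 2·2^{m−1}) = (6·4 − 8)4^{m−1} + 2·(6·2 − 8)2^{m−1} = 16·4^{m−1} + 8·2^{m−1} = 4^{m+1} + 2·2^{m+1}.
By strong induction, u(n) = 4^n + 2·2^n for all n ≥ 0.

u(n) = 4^n + 2·2^n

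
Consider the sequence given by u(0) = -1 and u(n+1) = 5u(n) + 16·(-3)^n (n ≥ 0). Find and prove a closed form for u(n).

Claim: u(n) = 5^n − 2·(-3)^n.

Base case: u(0) = -1, and 5^0 − 2·(-3)^0 = 1 − 2 = -1.
Assume u(j) = 5^j − 2·(-3)^j for some j ≥ 0.
Then u(j+1) = 5u(j) + 16·(-3)^j = 5·(5^j − 2·(-3)^j) + 16·(-3)^j = 5^{j+1} − 10·(-3)^j + 16·(-3)^j = 5^{j+1} + 6·(-3)^j = 5^{j+1} − 2·(-3)^{j+1}.
By induction, u(n) = 5^n − 2·(-3)^n for all n ≥ 0.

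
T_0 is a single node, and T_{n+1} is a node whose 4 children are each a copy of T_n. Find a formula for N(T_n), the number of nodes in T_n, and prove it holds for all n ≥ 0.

Claim: N(T_n) = (4^{n+1} − 1)/3.

Base case: N(T_0) = 1, and (4^{0+1} − 1)/3 = 1.
Assume N(T_j) = (4^{j+1} − 1)/3.
Then N(T_{j+1}) = 1 + 4N(T_j) = 1 + 4·(4^{j+1} − 1)/3 = 1 + (4^{j+2} − 4)/3 = (3 + 4^{j+2} − 4)/3 = (4^{j+2} − 1)/3.
This completes the inductive step, so N(T_n) = (4^{n+1} − 1)/3 for all n ≥ 0.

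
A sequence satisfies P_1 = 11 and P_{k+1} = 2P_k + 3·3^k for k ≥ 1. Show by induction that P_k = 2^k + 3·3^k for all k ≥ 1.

Base case: P_1 = 11, and 2^1 + 3·3^1 = 2 + 9 = 11.
Assume P_r = 2^r + 3·3^r for some r ≥ 1.
Then P_{r+1} = 2P_r + 3·3^r = 2·(2^r + 3·3^r) + 3·3^r = 2^{r+1} + 6·3^r + 3·3^r = 2^{r+1} + 9·3^r = 2^{r+1} + 3·3^{r+1}.
By induction, P_k = 2^k + 3·3^k for all k ≥ 1.

P_k = 2^k + 3·3^k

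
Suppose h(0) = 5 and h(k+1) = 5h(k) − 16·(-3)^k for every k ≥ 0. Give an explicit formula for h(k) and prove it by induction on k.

Claim: h(k) = 3·5^k + 2·(-3)^k.

Base case: h(0) = 5, and 3·5^0 + 2·(-3)^0 = 3 + 2 = 5.
Assume h(m) = 3·5^m + 2·(-3)^m for some m ≥ 0.
Then h(m+1) = 5h(m) − 16·(-3)^m = 5·(3·5^m + 2·(-3)^m) − 16·(-3)^m = 3·5^{m+1} + 10·(-3)^m − 16·(-3)^m = 3·5^{m+1} − 6·(-3)^m = 3·5^{m+1} + 2·(-3)^{m+1}.
Hence h(k) = 3·5^k + 2·(-3)^k for every k ≥ 0, by induction.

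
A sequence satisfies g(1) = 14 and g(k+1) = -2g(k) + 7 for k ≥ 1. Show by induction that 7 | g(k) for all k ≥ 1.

Base case: g(1) = 14 = 7·2, so 7 | g(1).
Assume 7 | g(j), so g(j) = 7t for some integer t.
Then g(j+1) = -2g(j) + 7 = -2·(7t) + 7 = 7(-2t + 1), so 7 | g(j+1).
By induction, 7 | g(k) for all k ≥ 1.

7 | g(k)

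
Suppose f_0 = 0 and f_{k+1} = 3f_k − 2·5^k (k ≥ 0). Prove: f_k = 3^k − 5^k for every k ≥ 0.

Base case: f_0 = 0, and 3^0 − 5^0 = 1 − 1 = 0.
Assume f_m = 3^m − 5^m for some m ≥ 0.
Then f_{m+1} = 3f_m − 2·5^m = 3·(3^m − 5^m) − 2·5^m = 3^{m+1} − 3·5^m − 2·5^m = 3^{m+1} − 5·5^m = 3^{m+1} − 5^{m+1}.
Hence f_k = 3^k − 5^k for every k ≥ 0, by induction.

f_k = 3^k − 5^k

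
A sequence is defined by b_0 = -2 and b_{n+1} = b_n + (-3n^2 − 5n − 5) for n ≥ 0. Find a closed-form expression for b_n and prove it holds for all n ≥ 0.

Claim: b_n = -n^3 − n^2 − 3n − 2.

Base case: b_0 = -2, and -0^3 − 0^2 − 3·0 − 2 = -2.
Assume b_j = -j^3 − j^2 − 3j − 2.
Then b_{j+1} = b_j + (-3j^2 − 5j − 5) = (-j^3 − j^2 − 3j − 2) + (-3j^2 − 5j − 5) = -j^3 − 4j^2 − 8j − 7,
and -(j+1)^3 − (j+1)^2 − 3·(j+1) − 2 = -j^3 − 4j^2 − 8j − 7.
This completes the inductive step, so b_n = -n^3 − n^2 − 3n − 2 for all n ≥ 0.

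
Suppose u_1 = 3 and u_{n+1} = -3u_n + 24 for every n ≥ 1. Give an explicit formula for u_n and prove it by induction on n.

Claim: u_n = (-3)^n + 6.

Base case: u_1 = 3, and (-3)^1 + 6 = -3 + 6 = 3.
Assume u_r = (-3)^r + 6 for some r ≥ 1.
Then u_{r+1} = -3u_r + 24 = -3·((-3)^r + 6) + 24 = -3·(-3)^r − 18 + 24 = (-3)^{r+1} + 6.
So the formula holds for r+1, and by induction u_n = (-3)^n + 6 for all n ≥ 1.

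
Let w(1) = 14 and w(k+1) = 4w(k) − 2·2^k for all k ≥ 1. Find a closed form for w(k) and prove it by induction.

Claim: w(k) = 3·4^k + 2^k.

Base case: w(1) = 14, and 3·4^1 + 2^1 = 12 + 2 = 14.
Assume w(j) = 3·4^j + 2^j for some j ≥ 1.
Then w(j+1) = 4w(j) − 2·2^j = 4·(3·4^j + 2^j) − 2·2^j = 3·4^{j+1} + 4·2^j − 2·2^j = 3·4^{j+1} + 2·2^j = 3·4^{j+1} + 2^{j+1}.
By induction, w(k) = 3·4^k + 2^k for all k ≥ 1.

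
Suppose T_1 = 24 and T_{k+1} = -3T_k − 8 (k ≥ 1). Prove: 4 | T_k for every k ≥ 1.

Base case: T_1 = 24 = 4·6, so 4 | T_1.
Assume 4 | T_m, so T_m = 4t for some integer t.
Then T_{m+1} = -3T_m − 8 = -3·(4t) − 8 = 4(-3t − 2), so 4 | T_{m+1}.
By induction, 4 | T_k for all k ≥ 1.

4 | T_k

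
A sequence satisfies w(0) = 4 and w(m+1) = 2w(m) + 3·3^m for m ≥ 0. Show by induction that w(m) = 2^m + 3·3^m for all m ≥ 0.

Base case: w(0) = 4, and 2^0 + 3·3^0 = 1 + 3 = 4.
Assume w(k) = 2^k + 3·3^k for some k ≥ 0.
Then w(k+1) = 2w(k) + 3·3^k = 2·(2^k + 3·3^k) + 3·3^k = 2^{k+1} + 6·3^k + 3·3^k = 2^{k+1} + 9·3^k = 2^{k+1} + 3·3^{k+1}.
This completes the inductive step, so w(m) = 2^m + 3·3^m for all m ≥ 0.

w(m) = 2^m + 3·3^m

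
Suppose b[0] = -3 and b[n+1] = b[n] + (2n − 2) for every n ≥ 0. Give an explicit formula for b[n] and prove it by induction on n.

Claim: b[n] = n^2 − 3n − 3.

Base case: b[0] = -3, and 0^2 − 3·0 − 3 = -3.
Assume b[m] = m^2 − 3m − 3.
Then b[m+1] = b[m] + (2m − 2) = (m^2 − 3m − 3) + (2m − 2) = m^2 − m − 5,
and (m+1)^2 − 3·(m+1) − 3 = m^2 − m − 5.
Hence b[n] = n^2 − 3n − 3 for every n ≥ 0, by induction.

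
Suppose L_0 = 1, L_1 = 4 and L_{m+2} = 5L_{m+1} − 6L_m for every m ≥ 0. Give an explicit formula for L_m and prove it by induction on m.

Claim: L_m = 2·3^m − 2^m.

Base cases: L_0 = 1 and 2·3^0 − 2^0 = 1; L_1 = 4 and 2·3^1 − 2^1 = 4.
Assume L_j = 2·3^j − 2^j for all 0 ≤ j ≤ r, where r ≥ 1.
Then L_{r+1} = 5L_r − 6L_{r−1} = 5·(2·3^r − 2^r) − 6·(2·3^{r−1} − 2^{r−1}) = 2·(5·3 − 6)3^{r−1} − (5·2 − 6)2^{r−1} = 18·3^{r−1} − 4·2^{r−1} = 2·3^{r+1} − 2^{r+1}.
So the formula holds for r+1, and by strong induction L_m = 2·3^m − 2^m for all m ≥ 0.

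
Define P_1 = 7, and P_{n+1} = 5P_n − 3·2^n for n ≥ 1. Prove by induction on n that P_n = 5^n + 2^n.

Base case: P_1 = 7, and 5^1 + 2^1 = 5 + 2 = 7.
Assume P_m = 5^m + 2^m for some m ≥ 1.
Then P_{m+1} = 5P_m − 3·2^m = 5·(5^m + 2^m) − 3·2^m = 5^{m+1} + 5·2^m − 3·2^m = 5^{m+1} + 2·2^m = 5^{m+1} + 2^{m+1}.
So the formula holds for m+1, and by induction P_n = 5^n + 2^n for all n ≥ 1.

P_n = 5^n + 2^n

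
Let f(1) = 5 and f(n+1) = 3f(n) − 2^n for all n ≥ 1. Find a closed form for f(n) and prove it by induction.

Claim: f(n) = 3^n + 2^n.

Base case: f(1) = 5, and 3^1 + 2^1 = 3 + 2 = 5.
Assume f(m) = 3^m + 2^m for some m ≥ 1.
Then f(m+1) = 3f(m) − 2^m = 3·(3^m + 2^m) − 2^m = 3^{m+1} + 3·2^m − 2^m = 3^{m+1} + 2·2^m = 3^{m+1} + 2^{m+1}.
Hence f(n) = 3^n + 2^n for every n ≥ 1, by induction.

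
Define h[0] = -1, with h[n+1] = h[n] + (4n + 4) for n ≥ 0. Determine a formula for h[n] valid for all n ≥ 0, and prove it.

Claim: h[n] = 2n^2 + 2n − 1.

Base case: h[0] = -1, and 2·0^2 + 2·0 − 1 = -1.
Assume h[j] = 2j^2 + 2j − 1.
Then h[j+1] = h[j] + (4j + 4) = (2j^2 + 2j − 1) + (4j + 4) = 2j^2 + 6j + 3,
and 2·(j+1)^2 + 2·(j+1) − 1 = 2j^2 + 6j + 3.
By induction, h[n] = 2n^2 + 2n − 1 for all n ≥ 0.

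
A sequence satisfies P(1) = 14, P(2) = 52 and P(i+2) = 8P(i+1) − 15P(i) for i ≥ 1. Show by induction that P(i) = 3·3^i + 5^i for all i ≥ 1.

Base cases: P(1) = 14 and 3·3^1 + 5^1 = 14; P(2) = 52 and 3·3^2 + 5^2 = 52.
Assume P(t) = 3·3^t + 5^t for all 1 ≤ t ≤ j, where j ≥ 2.
Then P(j+1) = 8P(j) − 15P(j−1) = 8·(3·3^j + 5^j) − 15·(3·3^{j−1} + 5^{j−1}) = 3·(8·3 − 15)3^{j−1} + (8·5 − 15)5^{j−1} = 27·3^{j−1} + 25·5^{j−1} = 3·3^{j+1} + 5^{j+1}.
By strong induction, P(i) = 3·3^i + 5^i for all i ≥ 1.

P(i) = 3·3^i + 5^i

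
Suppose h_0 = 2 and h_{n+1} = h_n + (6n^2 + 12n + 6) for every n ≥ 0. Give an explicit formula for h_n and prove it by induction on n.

Claim: h_n = 2n^3 + 3n^2 + n + 2.

Base case: h_0 = 2, and 2·0^3 + 3·0^2 + 0 + 2 = 2.
Assume h_m = 2m^3 + 3m^2 + m + 2.
Then h_{m+1} = h_m + (6m^2 + 12m + 6) = (2m^3 + 3m^2 + m + 2) + (6m^2 + 12m + 6) = 2m^3 + 9m^2 + 13m + 8,
and 2·(m+1)^3 + 3·(m+1)^2 + (m+1) + 2 = 2m^3 + 9m^2 + 13m + 8.
Hence h_n = 2n^3 + 3n^2 + n + 2 for every n ≥ 0, by induction.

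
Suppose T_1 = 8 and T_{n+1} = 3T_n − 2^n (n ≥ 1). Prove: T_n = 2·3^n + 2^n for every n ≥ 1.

Base case: T_1 = 8, and 2·3^1 + 2^1 = 6 + 2 = 8.
Assume T_k = 2·3^k + 2^k for some k ≥ 1.
Then T_{k+1} = 3T_k − 2^k = 3·(2·3^k + 2^k) − 2^k = 2·3^{k+1} + 3·2^k − 2^k = 2·3^{k+1} + 2·2^k = 2·3^{k+1} + 2^{k+1}.
Hence T_n = 2·3^n + 2^n for every n ≥ 1, by induction.

T_n = 2·3^n + 2^n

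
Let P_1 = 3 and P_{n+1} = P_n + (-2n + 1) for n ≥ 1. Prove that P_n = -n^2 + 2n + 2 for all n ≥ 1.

Base case: P_1 = 3, and -1^2 + 2·1 + 2 = 3.
Assume P_m = -m^2 + 2m + 2.
Then P_{m+1} = P_m + (-2m + 1) = (-m^2 + 2m + 2) + (-2m + 1) = -m^2 + 3,
and -(m+1)^2 + 2·(m+1) + 2 = -m^2 + 3.
By induction, P_n = -n^2 + 2n + 2 for all n ≥ 1.

P_n = -n^2 + 2n + 2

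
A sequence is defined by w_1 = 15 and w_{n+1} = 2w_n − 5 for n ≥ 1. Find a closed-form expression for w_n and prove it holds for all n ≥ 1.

Claim: w_n = 5·2^n + 5.

Base case: w_1 = 15, and 5·2^1 + 5 = 10 + 5 = 15.
Assume w_k = 5·2^k + 5 for some k ≥ 1.
Then w_{k+1} = 2w_k − 5 = 2·(5·2^k + 5) − 5 = 10·2^k + 10 − 5 = 5·2^{k+1} + 5.
So the formula holds for k+1, and by induction w_n = 5·2^n + 5 for all n ≥ 1.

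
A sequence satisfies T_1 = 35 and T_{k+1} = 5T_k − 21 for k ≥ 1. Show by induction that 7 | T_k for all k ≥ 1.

Base case: T_1 = 35 = 7·5, so 7 | T_1.
Assume 7 | T_m, so T_m = 7t for some integer t.
Then T_{m+1} = 5T_m − 21 = 5·(7t) − 21 = 7(5t − 3), so 7 | T_{m+1}.
By induction, 7 | T_k for all k ≥ 1.

7 | T_k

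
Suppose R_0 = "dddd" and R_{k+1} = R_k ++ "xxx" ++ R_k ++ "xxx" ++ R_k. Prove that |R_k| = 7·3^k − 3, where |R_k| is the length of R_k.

Base case: |R_0| = 4, and 7·3^0 − 3 = 4.
Assume |R_r| = 7·3^r − 3.
Then |R_{r+1}| = 3|R_r| + 6 = 3(7·3^r − 3) + 6 = 7·3^{r+1} − 9 + 6 = 7·3^{r+1} − 3.
So the formula holds for r+1, and by induction |R_k| = 7·3^k − 3 for all k ≥ 0.

|R_k| = 7·3^k − 3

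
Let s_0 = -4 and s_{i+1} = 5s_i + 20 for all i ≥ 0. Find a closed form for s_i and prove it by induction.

Claim: s_i = 5^i − 5.

Base case: s_0 = -4, and 5^0 − 5 = 1 − 5 = -4.
Assume s_j = 5^j − 5 for some j ≥ 0.
Then s_{j+1} = 5s_j + 20 = 5·(5^j − 5) + 20 = 5^{j+1} − 25 + 20 = 5^{j+1} − 5.
By induction, s_i = 5^i − 5 for all i ≥ 0.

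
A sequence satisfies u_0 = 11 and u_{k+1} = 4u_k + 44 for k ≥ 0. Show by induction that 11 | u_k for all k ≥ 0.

Base case: u_0 = 11 = 11·1, so 11 | u_0.
Assume 11 | u_m, so u_m = 11t for some integer t.
Then u_{m+1} = 4u_m + 44 = 4·(11t) + 44 = 11(4t + 4), so 11 | u_{m+1}.
By induction, 11 | u_k for all k ≥ 0.

11 | u_k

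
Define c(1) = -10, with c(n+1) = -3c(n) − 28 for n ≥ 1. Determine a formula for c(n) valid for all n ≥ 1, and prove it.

Claim: c(n) = (-3)^n − 7.

Base case: c(1) = -10, and (-3)^1 − 7 = -3 − 7 = -10.
Assume c(m) = (-3)^m − 7 for some m ≥ 1.
Then c(m+1) = -3c(m) − 28 = -3·((-3)^m − 7) − 28 = -3·(-3)^m + 21 − 28 = (-3)^{m+1} − 7.
This completes the inductive step, so c(n) = (-3)^n − 7 for all n ≥ 1.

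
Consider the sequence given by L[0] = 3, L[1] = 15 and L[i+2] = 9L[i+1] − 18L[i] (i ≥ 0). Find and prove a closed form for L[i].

Claim: L[i] = 3^i + 2·6^i.

Base cases: L[0] = 3 and 3^0 + 2·6^0 = 3; L[1] = 15 and 3^1 + 2·6^1 = 15.
Assume L[j] = 3^j + 2·6^j for all 0 ≤ j ≤ k, where k ≥ 1.
Then L[k+1] = 9L[k] − 18L[k−1] = 9·(3^k + 2·6^k) − 18·(3^{k−1} + 2·6^{k−1}) = (9·3 − 18)3^{k−1} + 2·(9·6 − 18)6^{k−1} = 9·3^{k−1} + 72·6^{k−1} = 3^{k+1} + 2·6^{k+1}.
So the formula holds for k+1, and by strong induction L[i] = 3^i + 2·6^i for all i ≥ 0.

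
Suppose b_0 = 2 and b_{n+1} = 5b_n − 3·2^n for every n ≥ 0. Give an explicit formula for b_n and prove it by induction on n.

Claim: b_n = 5^n + 2^n.

Base case: b_0 = 2, and 5^0 + 2^0 = 1 + 1 = 2.
Assume b_k = 5^k + 2^k for some k ≥ 0.
Then b_{k+1} = 5b_k − 3·2^k = 5·(5^k + 2^k) − 3·2^k = 5^{k+1} + 5·2^k − 3·2^k = 5^{k+1} + 2·2^k = 5^{k+1} + 2^{k+1}.
By induction, b_n = 5^n + 2^n for all n ≥ 0.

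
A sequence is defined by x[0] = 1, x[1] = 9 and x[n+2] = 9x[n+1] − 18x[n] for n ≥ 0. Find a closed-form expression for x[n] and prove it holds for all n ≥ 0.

Claim: x[n] = -3^n + 2·6^n.

Base cases: x[0] = 1 and -3^0 + 2·6^0 = 1; x[1] = 9 and -3^1 + 2·6^1 = 9.
Assume x[i] = -3^i + 2·6^i for all 0 ≤ i ≤ j, where j ≥ 1.
Then x[j+1] = 9x[j] − 18x[j−1] = 9·(-3^j + 2·6^j) − 18·(-3^{j−1} + 2·6^{j−1}) = -(9·3 − 18)3^{j−1} + 2·(9·6 − 18)6^{j−1} = -9·3^{j−1} + 72·6^{j−1} = -3^{j+1} + 2·6^{j+1}.
So the formula holds for j+1, and by strong induction x[n] = -3^n + 2·6^n for all n ≥ 0.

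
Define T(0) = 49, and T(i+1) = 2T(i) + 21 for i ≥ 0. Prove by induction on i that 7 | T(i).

Base case: T(0) = 49 = 7·7, so 7 | T(0).
Assume 7 | T(j), so T(j) = 7t for some integer t.
Then T(j+1) = 2T(j) + 21 = 2·(7t) + 21 = 7(2t + 3), so 7 | T(j+1).
Hence 7 | T(i) for every i ≥ 0, by induction.

7 | T(i)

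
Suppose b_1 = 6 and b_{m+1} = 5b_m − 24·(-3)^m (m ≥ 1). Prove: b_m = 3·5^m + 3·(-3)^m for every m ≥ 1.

Base case: b_1 = 6, and 3·5^1 + 3·(-3)^1 = 15 − 9 = 6.
Assume b_r = 3·5^r + 3·(-3)^r for some r ≥ 1.
Then b_{r+1} = 5b_r − 24·(-3)^r = 5·(3·5^r + 3·(-3)^r) − 24·(-3)^r = 3·5^{r+1} + 15·(-3)^r − 24·(-3)^r = 3·5^{r+1} − 9·(-3)^r = 3·5^{r+1} + 3·(-3)^{r+1}.
This completes the inductive step, so b_m = 3·5^m + 3·(-3)^m for all m ≥ 1.

b_m = 3·5^m + 3·(-3)^m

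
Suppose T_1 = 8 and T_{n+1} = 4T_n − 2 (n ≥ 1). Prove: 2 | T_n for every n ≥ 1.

Base case: T_1 = 8 = 2·4, so 2 | T_1.
Assume 2 | T_m, so T_m = 2t for some integer t.
Then T_{m+1} = 4T_m − 2 = 4·(2t) − 2 = 2(4t − 1), so 2 | T_{m+1}.
This completes the inductive step, so 2 | T_n for all n ≥ 1.

2 | T_n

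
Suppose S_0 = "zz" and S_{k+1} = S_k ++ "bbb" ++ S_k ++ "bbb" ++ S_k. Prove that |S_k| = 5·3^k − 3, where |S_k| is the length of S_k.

Base case: |S_0| = 2, and 5·3^0 − 3 = 2.
Assume |S_m| = 5·3^m − 3.
Then |S_{m+1}| = 3|S_m| + 6 = 3(5·3^m − 3) + 6 = 5·3^{m+1} − 9 + 6 = 5·3^{m+1} − 3.
So the formula holds for m+1, and by induction |S_k| = 5·3^k − 3 for all k ≥ 0.

|S_k| = 5·3^k − 3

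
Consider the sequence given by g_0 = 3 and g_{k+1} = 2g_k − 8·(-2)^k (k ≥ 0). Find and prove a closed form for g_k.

Claim: g_k = 2^k + 2·(-2)^k.

Base case: g_0 = 3, and 2^0 + 2·(-2)^0 = 1 + 2 = 3.
Assume g_j = 2^j + 2·(-2)^j for some j ≥ 0.
Then g_{j+1} = 2g_j − 8·(-2)^j = 2·(2^j + 2·(-2)^j) − 8·(-2)^j = 2^{j+1} + 4·(-2)^j − 8·(-2)^j = 2^{j+1} − 4·(-2)^j = 2^{j+1} + 2·(-2)^{j+1}.
Hence g_k = 2^k + 2·(-2)^k for every k ≥ 0, by induction.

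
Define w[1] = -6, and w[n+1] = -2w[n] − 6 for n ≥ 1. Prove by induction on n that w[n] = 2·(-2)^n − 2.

Base case: w[1] = -6, and 2·(-2)^1 − 2 = -4 − 2 = -6.
Assume w[r] = 2·(-2)^r − 2 for some r ≥ 1.
Then w[r+1] = -2w[r] − 6 = -2·(2·(-2)^r − 2) − 6 = -4·(-2)^r + 4 − 6 = 2·(-2)^{r+1} − 2.
Hence w[n] = 2·(-2)^n − 2 for every n ≥ 1, by induction.

w[n] = 2·(-2)^n − 2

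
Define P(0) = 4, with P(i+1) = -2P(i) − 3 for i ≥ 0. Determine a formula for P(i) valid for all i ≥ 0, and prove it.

Claim: P(i) = 5·(-2)^i − 1.

Base case: P(0) = 4, and 5·(-2)^0 − 1 = 5 − 1 = 4.
Assume P(j) = 5·(-2)^j − 1 for some j ≥ 0.
Then P(j+1) = -2P(j) − 3 = -2·(5·(-2)^j − 1) − 3 = -10·(-2)^j + 2 − 3 = 5·(-2)^{j+1} − 1.
This completes the inductive step, so P(i) = 5·(-2)^i − 1 for all i ≥ 0.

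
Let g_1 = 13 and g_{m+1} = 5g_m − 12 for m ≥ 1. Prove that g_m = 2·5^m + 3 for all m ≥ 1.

Base case: g_1 = 13, and 2·5^1 + 3 = 10 + 3 = 13.
Assume g_k = 2·5^k + 3 for some k ≥ 1.
Then g_{k+1} = 5g_k − 12 = 5·(2·5^k + 3) − 12 = 10·5^k + 15 − 12 = 2·5^{k+1} + 3.
So the formula holds for k+1, and by induction g_m = 2·5^m + 3 for all m ≥ 1.

g_m = 2·5^m + 3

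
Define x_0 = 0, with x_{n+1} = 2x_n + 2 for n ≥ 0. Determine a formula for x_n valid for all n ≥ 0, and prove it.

Claim: x_n = 2^{n+1} − 2.

Base case: x_0 = 0, and 2^{0+1} − 2 = 2 − 2 = 0.
Assume x_k = 2^{k+1} − 2 for some k ≥ 0.
Then x_{k+1} = 2x_k + 2 = 2·(2^{k+1} − 2) + 2 = 2^{k+2} − 4 + 2 = 2^{k+2} − 2.
Hence x_n = 2^{n+1} − 2 for every n ≥ 0, by induction.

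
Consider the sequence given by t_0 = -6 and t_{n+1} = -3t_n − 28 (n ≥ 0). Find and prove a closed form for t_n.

Claim: t_n = (-3)^n − 7.

Base case: t_0 = -6, and (-3)^0 − 7 = 1 − 7 = -6.
Assume t_r = (-3)^r − 7 for some r ≥ 0.
Then t_{r+1} = -3t_r − 28 = -3·((-3)^r − 7) − 28 = -3·(-3)^r + 21 − 28 = (-3)^{r+1} − 7.
This completes the inductive step, so t_n = (-3)^n − 7 for all n ≥ 0.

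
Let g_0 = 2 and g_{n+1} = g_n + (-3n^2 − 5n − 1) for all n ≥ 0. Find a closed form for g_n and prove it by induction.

Claim: g_n = -n^3 − n^2 + n + 2.

Base case: g_0 = 2, and -0^3 − 0^2 + 0 + 2 = 2.
Assume g_m = -m^3 − m^2 + m + 2.
Then g_{m+1} = g_m + (-3m^2 − 5m − 1) = (-m^3 − m^2 + m + 2) + (-3m^2 − 5m − 1) = -m^3 − 4m^2 − 4m + 1,
and -(m+1)^3 − (m+1)^2 + (m+1) + 2 = -m^3 − 4m^2 − 4m + 1.
Hence g_n = -n^3 − n^2 + n + 2 for every n ≥ 0, by induction.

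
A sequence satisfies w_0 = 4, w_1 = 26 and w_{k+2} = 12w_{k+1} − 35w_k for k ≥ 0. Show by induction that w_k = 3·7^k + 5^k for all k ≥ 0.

Base cases: w_0 = 4 and 3·7^0 + 5^0 = 4; w_1 = 26 and 3·7^1 + 5^1 = 26.
Assume w_j = 3·7^j + 5^j for all 0 ≤ j ≤ m, where m ≥ 1.
Then w_{m+1} = 12w_m − 35w_{m−1} = 12·(3·7^m + 5^m) − 35·(3·7^{m−1} + 5^{m−1}) = 3·(12·7 − 35)7^{m−1} + (12·5 − 35)5^{m−1} = 147·7^{m−1} + 25·5^{m−1} = 3·7^{m+1} + 5^{m+1}.
So the formula holds for m+1, and by strong induction w_k = 3·7^k + 5^k for all k ≥ 0.

w_k = 3·7^k + 5^k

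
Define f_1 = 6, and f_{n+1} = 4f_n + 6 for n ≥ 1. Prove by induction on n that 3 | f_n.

Base case: f_1 = 6 = 3·2, so 3 | f_1.
Assume 3 | f_k, so f_k = 3t for some integer t.
Then f_{k+1} = 4f_k + 6 = 4·(3t) + 6 = 3(4t + 2), so 3 | f_{k+1}.
This completes the inductive step, so 3 | f_n for all n ≥ 1.

3 | f_n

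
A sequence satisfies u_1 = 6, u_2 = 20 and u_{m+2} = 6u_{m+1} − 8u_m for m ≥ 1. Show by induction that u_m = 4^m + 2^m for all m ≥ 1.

Base cases: u_1 = 6 and 4^1 + 2^1 = 6; u_2 = 20 and 4^2 + 2^2 = 20.
Assume u_i = 4^i + 2^i for all 1 ≤ i ≤ j, where j ≥ 2.
Then u_{j+1} = 6u_j − 8u_{j−1} = 6·(4^j + 2^j) − 8·(4^{j−1} + 2^{j−1}) = (6·4 − 8)4^{j−1} + (6·2 − 8)2^{j−1} = 16·4^{j−1} + 4·2^{j−1} = 4^{j+1} + 2^{j+1}.
By strong induction, u_m = 4^m + 2^m for all m ≥ 1.

u_m = 4^m + 2^m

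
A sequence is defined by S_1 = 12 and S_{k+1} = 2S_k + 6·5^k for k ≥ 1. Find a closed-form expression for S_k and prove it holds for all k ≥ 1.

Claim: S_k = 2^k + 2·5^k.

Base case: S_1 = 12, and 2^1 + 2·5^1 = 2 + 10 = 12.
Assume S_r = 2^r + 2·5^r for some r ≥ 1.
Then S_{r+1} = 2S_r + 6·5^r = 2·(2^r + 2·5^r) + 6·5^r = 2^{r+1} + 4·5^r + 6·5^r = 2^{r+1} + 10·5^r = 2^{r+1} + 2·5^{r+1}.
By induction, S_k = 2^k + 2·5^k for all k ≥ 1.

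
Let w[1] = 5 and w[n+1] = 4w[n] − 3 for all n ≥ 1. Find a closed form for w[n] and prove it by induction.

Claim: w[n] = 4^n + 1.

Base case: w[1] = 5, and 4^1 + 1 = 4 + 1 = 5.
Assume w[k] = 4^k + 1 for some k ≥ 1.
Then w[k+1] = 4w[k] − 3 = 4·(4^k + 1) − 3 = 4^{k+1} + 4 − 3 = 4^{k+1} + 1.
So the formula holds for k+1, and by induction w[n] = 4^n + 1 for all n ≥ 1.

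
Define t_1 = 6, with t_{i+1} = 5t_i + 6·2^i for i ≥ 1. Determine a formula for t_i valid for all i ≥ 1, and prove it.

Claim: t_i = 2·5^i − 2·2^i.

Base case: t_1 = 6, and 2·5^1 − 2·2^1 = 10 − 4 = 6.
Assume t_r = 2·5^r − 2·2^r for some r ≥ 1.
Then t_{r+1} = 5t_r + 6·2^r = 5·(2·5^r − 2·2^r) + 6·2^r = 2·5^{r+1} − 10·2^r + 6·2^r = 2·5^{r+1} − 4·2^r = 2·5^{r+1} − 2·2^{r+1}.
So the formula holds for r+1, and by induction t_i = 2·5^i − 2·2^i for all i ≥ 1.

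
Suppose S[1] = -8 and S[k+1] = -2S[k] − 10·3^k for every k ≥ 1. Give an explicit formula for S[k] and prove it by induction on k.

Claim: S[k] = (-2)^k − 2·3^k.

Base case: S[1] = -8, and (-2)^1 − 2·3^1 = -2 − 6 = -8.
Assume S[r] = (-2)^r − 2·3^r for some r ≥ 1.
Then S[r+1] = -2S[r] − 10·3^r = -2·((-2)^r − 2·3^r) − 10·3^r = (-2)^{r+1} + 4·3^r − 10·3^r = (-2)^{r+1} − 6·3^r = (-2)^{r+1} − 2·3^{r+1}.
By induction, S[k] = (-2)^k − 2·3^k for all k ≥ 1.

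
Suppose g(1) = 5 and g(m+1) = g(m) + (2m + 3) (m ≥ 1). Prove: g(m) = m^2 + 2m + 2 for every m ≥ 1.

Base case: g(1) = 5, and 1^2 + 2·1 + 2 = 5.
Assume g(j) = j^2 + 2j + 2.
Then g(j+1) = g(j) + (2j + 3) = (j^2 + 2j + 2) + (2j + 3) = j^2 + 4j + 5,
and (j+1)^2 + 2·(j+1) + 2 = j^2 + 4j + 5.
This completes the inductive step, so g(m) = m^2 + 2m + 2 for all m ≥ 1.

g(m) = m^2 + 2m + 2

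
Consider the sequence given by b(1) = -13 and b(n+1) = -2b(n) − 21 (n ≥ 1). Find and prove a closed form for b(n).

Claim: b(n) = 3·(-2)^n − 7.

Base case: b(1) = -13, and 3·(-2)^1 − 7 = -6 − 7 = -13.
Assume b(j) = 3·(-2)^j − 7 for some j ≥ 1.
Then b(j+1) = -2b(j) − 21 = -2·(3·(-2)^j − 7) − 21 = -6·(-2)^j + 14 − 21 = 3·(-2)^{j+1} − 7.
Hence b(n) = 3·(-2)^n − 7 for every n ≥ 1, by induction.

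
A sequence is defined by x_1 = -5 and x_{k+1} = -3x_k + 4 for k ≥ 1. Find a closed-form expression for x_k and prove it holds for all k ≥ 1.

Claim: x_k = 2·(-3)^k + 1.

Base case: x_1 = -5, and 2·(-3)^1 + 1 = -6 + 1 = -5.
Assume x_j = 2·(-3)^j + 1 for some j ≥ 1.
Then x_{j+1} = -3x_j + 4 = -3·(2·(-3)^j + 1) + 4 = -6·(-3)^j − 3 + 4 = 2·(-3)^{j+1} + 1.
So the formula holds for j+1, and by induction x_k = 2·(-3)^k + 1 for all k ≥ 1.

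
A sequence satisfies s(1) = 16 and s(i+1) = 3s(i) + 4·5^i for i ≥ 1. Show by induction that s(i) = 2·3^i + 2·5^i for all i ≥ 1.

Base case: s(1) = 16, and 2·3^1 + 2·5^1 = 6 + 10 = 16.
Assume s(r) = 2·3^r + 2·5^r for some r ≥ 1.
Then s(r+1) = 3s(r) + 4·5^r = 3·(2·3^r + 2·5^r) + 4·5^r = 2·3^{r+1} + 6·5^r + 4·5^r = 2·3^{r+1} + 10·5^r = 2·3^{r+1} + 2·5^{r+1}.
So the formula holds for r+1, and by induction s(i) = 2·3^i + 2·5^i for all i ≥ 1.

s(i) = 2·3^i + 2·5^i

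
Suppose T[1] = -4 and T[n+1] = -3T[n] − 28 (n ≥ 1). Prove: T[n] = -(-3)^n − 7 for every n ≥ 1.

Base case: T[1] = -4, and -(-3)^1 − 7 = 3 − 7 = -4.
Assume T[j] = -(-3)^j − 7 for some j ≥ 1.
Then T[j+1] = -3T[j] − 28 = -3·(-(-3)^j − 7) − 28 = 3·(-3)^j + 21 − 28 = -(-3)^{j+1} − 7.
This completes the inductive step, so T[n] = -(-3)^n − 7 for all n ≥ 1.

T[n] = -(-3)^n − 7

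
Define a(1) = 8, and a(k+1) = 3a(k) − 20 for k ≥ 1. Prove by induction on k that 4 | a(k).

Base case: a(1) = 8 = 4·2, so 4 | a(1).
Assume 4 | a(m), so a(m) = 4t for some integer t.
Then a(m+1) = 3a(m) − 20 = 3·(4t) − 20 = 4(3t − 5), so 4 | a(m+1).
By induction, 4 | a(k) for all k ≥ 1.

4 | a(k)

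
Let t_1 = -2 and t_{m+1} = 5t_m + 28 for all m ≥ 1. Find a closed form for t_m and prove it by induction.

Claim: t_m = 5^m − 7.

Base case: t_1 = -2, and 5^1 − 7 = 5 − 7 = -2.
Assume t_r = 5^r − 7 for some r ≥ 1.
Then t_{r+1} = 5t_r + 28 = 5·(5^r − 7) + 28 = 5^{r+1} − 35 + 28 = 5^{r+1} − 7.
This completes the inductive step, so t_m = 5^m − 7 for all m ≥ 1.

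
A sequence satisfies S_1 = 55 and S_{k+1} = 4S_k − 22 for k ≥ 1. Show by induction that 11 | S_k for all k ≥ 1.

Base case: S_1 = 55 = 11·5, so 11 | S_1.
Assume 11 | S_j, so S_j = 11t for some integer t.
Then S_{j+1} = 4S_j − 22 = 4·(11t) − 22 = 11(4t − 2), so 11 | S_{j+1}.
So the property holds for j+1, and by induction 11 | S_k for all k ≥ 1.

11 | S_k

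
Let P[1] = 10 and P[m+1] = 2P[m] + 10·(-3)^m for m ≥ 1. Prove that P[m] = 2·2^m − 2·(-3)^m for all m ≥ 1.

Base case: P[1] = 10, and 2·2^1 − 2·(-3)^1 = 4 + 6 = 10.
Assume P[j] = 2·2^j − 2·(-3)^j for some j ≥ 1.
Then P[j+1] = 2P[j] + 10·(-3)^j = 2·(2·2^j − 2·(-3)^j) + 10·(-3)^j = 2·2^{j+1} − 4·(-3)^j + 10·(-3)^j = 2·2^{j+1} + 6·(-3)^j = 2·2^{j+1} − 2·(-3)^{j+1}.
Hence P[m] = 2·2^m − 2·(-3)^m for every m ≥ 1, by induction.

P[m] = 2·2^m − 2·(-3)^m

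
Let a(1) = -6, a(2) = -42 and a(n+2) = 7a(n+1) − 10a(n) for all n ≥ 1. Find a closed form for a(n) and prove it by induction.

Claim: a(n) = 2·2^n − 2·5^n.

Base cases: a(1) = -6 and 2·2^1 − 2·5^1 = -6; a(2) = -42 and 2·2^2 − 2·5^2 = -42.
Assume a(j) = 2·2^j − 2·5^j for all 1 ≤ j ≤ r, where r ≥ 2.
Then a(r+1) = 7a(r) − 10a(r−1) = 7·(2·2^r − 2·5^r) − 10·(2·2^{r−1} − 2·5^{r−1}) = 2·(7·2 − 10)2^{r−1} − 2·(7·5 − 10)5^{r−1} = 8·2^{r−1} − 50·5^{r−1} = 2·2^{r+1} − 2·5^{r+1}.
This completes the inductive step, so a(n) = 2·2^n − 2·5^n for all n ≥ 1.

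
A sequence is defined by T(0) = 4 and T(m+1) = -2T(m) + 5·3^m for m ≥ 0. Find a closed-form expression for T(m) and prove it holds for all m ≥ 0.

Claim: T(m) = 3·(-2)^m + 3^m.

Base case: T(0) = 4, and 3·(-2)^0 + 3^0 = 3 + 1 = 4.
Assume T(r) = 3·(-2)^r + 3^r for some r ≥ 0.
Then T(r+1) = -2T(r) + 5·3^r = -2·(3·(-2)^r + 3^r) + 5·3^r = 3·(-2)^{r+1} − 2·3^r + 5·3^r = 3·(-2)^{r+1} + 3·3^r = 3·(-2)^{r+1} + 3^{r+1}.
This completes the inductive step, so T(m) = 3·(-2)^m + 3^m for all m ≥ 0.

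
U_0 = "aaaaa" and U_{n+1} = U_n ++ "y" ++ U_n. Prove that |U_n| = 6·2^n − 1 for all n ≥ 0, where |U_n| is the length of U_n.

Base case: |U_0| = 5, and 6·2^0 − 1 = 5.
Assume |U_r| = 6·2^r − 1.
Then |U_{r+1}| = |U_r| + 1 + |U_r| = 2|U_r| + 1 = 2(6·2^r − 1) + 1 = 6·2^{r+1} − 2 + 1 = 6·2^{r+1} − 1.
By induction, |U_n| = 6·2^n − 1 for all n ≥ 0.

|U_n| = 6·2^n − 1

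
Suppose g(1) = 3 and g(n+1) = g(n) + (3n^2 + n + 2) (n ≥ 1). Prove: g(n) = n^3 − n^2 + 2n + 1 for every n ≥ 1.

Base case: g(1) = 3, and 1^3 − 1^2 + 2·1 + 1 = 3.
Assume g(r) = r^3 − r^2 + 2r + 1.
Then g(r+1) = g(r) + (3r^2 + r + 2) = (r^3 − r^2 + 2r + 1) + (3r^2 + r + 2) = r^3 + 2r^2 + 3r + 3,
and (r+1)^3 − (r+1)^2 + 2·(r+1) + 1 = r^3 + 2r^2 + 3r + 3.
By induction, g(n) = n^3 − n^2 + 2n + 1 for all n ≥ 1.

g(n) = n^3 − n^2 + 2n + 1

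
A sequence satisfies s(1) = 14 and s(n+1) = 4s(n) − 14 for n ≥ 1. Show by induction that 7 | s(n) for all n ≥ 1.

Base case: s(1) = 14 = 7·2, so 7 | s(1).
Assume 7 | s(m), so s(m) = 7t for some integer t.
Then s(m+1) = 4s(m) − 14 = 4·(7t) − 14 = 7(4t − 2), so 7 | s(m+1).
So the property holds for m+1, and by induction 7 | s(n) for all n ≥ 1.

7 | s(n)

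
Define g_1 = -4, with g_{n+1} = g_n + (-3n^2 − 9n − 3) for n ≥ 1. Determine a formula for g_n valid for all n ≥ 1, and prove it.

Claim: g_n = -n^3 − 3n^2 + n − 1.

Base case: g_1 = -4, and -1^3 − 3·1^2 + 1 − 1 = -4.
Assume g_j = -j^3 − 3j^2 + j − 1.
Then g_{j+1} = g_j + (-3j^2 − 9j − 3) = (-j^3 − 3j^2 + j − 1) + (-3j^2 − 9j − 3) = -j^3 − 6j^2 − 8j − 4,
and -(j+1)^3 − 3·(j+1)^2 + (j+1) − 1 = -j^3 − 6j^2 − 8j − 4.
This completes the inductive step, so g_n = -n^3 − 3n^2 + n − 1 for all n ≥ 1.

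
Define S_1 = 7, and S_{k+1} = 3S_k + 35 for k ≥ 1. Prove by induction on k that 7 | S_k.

Base case: S_1 = 7 = 7·1, so 7 | S_1.
Assume 7 | S_r, so S_r = 7t for some integer t.
Then S_{r+1} = 3S_r + 35 = 3·(7t) + 35 = 7(3t + 5), so 7 | S_{r+1}.
This completes the inductive step, so 7 | S_k for all k ≥ 1.

7 | S_k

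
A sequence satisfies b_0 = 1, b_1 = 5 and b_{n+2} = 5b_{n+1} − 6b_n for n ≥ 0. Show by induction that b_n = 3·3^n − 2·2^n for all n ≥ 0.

Base cases: b_0 = 1 and 3·3^0 − 2·2^0 = 1; b_1 = 5 and 3·3^1 − 2·2^1 = 5.
Assume b_j = 3·3^j − 2·2^j for all 0 ≤ j ≤ r, where r ≥ 1.
Then b_{r+1} = 5b_r − 6b_{r−1} = 5·(3·3^r − 2·2^r) − 6·(3·3^{r−1} − 2·2^{r−1}) = 3·(5·3 − 6)3^{r−1} − 2·(5·2 − 6)2^{r−1} = 27·3^{r−1} − 8·2^{r−1} = 3·3^{r+1} − 2·2^{r+1}.
Hence b_n = 3·3^n − 2·2^n for every n ≥ 0, by strong induction.

b_n = 3·3^n − 2·2^n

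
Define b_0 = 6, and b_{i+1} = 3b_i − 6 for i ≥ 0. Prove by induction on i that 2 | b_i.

Base case: b_0 = 6 = 2·3, so 2 | b_0.
Assume 2 | b_k, so b_k = 2t for some integer t.
Then b_{k+1} = 3b_k − 6 = 3·(2t) − 6 = 2(3t − 3), so 2 | b_{k+1}.
Hence 2 | b_i for every i ≥ 0, by induction.

2 | b_i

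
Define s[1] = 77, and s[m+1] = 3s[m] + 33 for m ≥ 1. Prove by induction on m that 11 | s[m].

Base case: s[1] = 77 = 11·7, so 11 | s[1].
Assume 11 | s[j], so s[j] = 11t for some integer t.
Then s[j+1] = 3s[j] + 33 = 3·(11t) + 33 = 11(3t + 3), so 11 | s[j+1].
So the property holds for j+1, and by induction 11 | s[m] for all m ≥ 1.

11 | s[m]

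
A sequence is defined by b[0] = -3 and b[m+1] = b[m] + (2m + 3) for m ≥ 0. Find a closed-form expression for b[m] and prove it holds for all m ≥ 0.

Claim: b[m] = m^2 + 2m − 3.

Base case: b[0] = -3, and 0^2 + 2·0 − 3 = -3.
Assume b[r] = r^2 + 2r − 3.
Then b[r+1] = b[r] + (2r + 3) = (r^2 + 2r − 3) + (2r + 3) = r^2 + 4r,
and (r+1)^2 + 2·(r+1) − 3 = r^2 + 4r.
Hence b[m] = m^2 + 2m − 3 for every m ≥ 0, by induction.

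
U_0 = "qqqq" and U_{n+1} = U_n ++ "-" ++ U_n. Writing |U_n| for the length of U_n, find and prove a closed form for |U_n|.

Claim: |U_n| = 5·2^n − 1.

Base case: |U_0| = 4, and 5·2^0 − 1 = 4.
Assume |U_m| = 5·2^m − 1.
Then |U_{m+1}| = |U_m| + 1 + |U_m| = 2|U_m| + 1 = 2(5·2^m − 1) + 1 = 5·2^{m+1} − 2 + 1 = 5·2^{m+1} − 1.
This completes the inductive step, so |U_n| = 5·2^n − 1 for all n ≥ 0.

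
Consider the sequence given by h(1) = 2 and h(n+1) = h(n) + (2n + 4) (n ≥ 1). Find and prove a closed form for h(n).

Claim: h(n) = n^2 + 3n − 2.

Base case: h(1) = 2, and 1^2 + 3·1 − 2 = 2.
Assume h(k) = k^2 + 3k − 2.
Then h(k+1) = h(k) + (2k + 4) = (k^2 + 3k − 2) + (2k + 4) = k^2 + 5k + 2,
and (k+1)^2 + 3·(k+1) − 2 = k^2 + 5k + 2.
By induction, h(n) = n^2 + 3n − 2 for all n ≥ 1.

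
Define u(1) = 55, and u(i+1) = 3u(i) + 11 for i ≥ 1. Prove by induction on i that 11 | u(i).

Base case: u(1) = 55 = 11·5, so 11 | u(1).
Assume 11 | u(r), so u(r) = 11t for some integer t.
Then u(r+1) = 3u(r) + 11 = 3·(11t) + 11 = 11(3t + 1), so 11 | u(r+1).
So the property holds for r+1, and by induction 11 | u(i) for all i ≥ 1.

11 | u(i)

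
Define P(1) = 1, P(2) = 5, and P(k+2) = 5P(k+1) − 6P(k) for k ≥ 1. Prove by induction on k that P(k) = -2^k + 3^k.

Base cases: P(1) = 1 and -2^1 + 3^1 = 1; P(2) = 5 and -2^2 + 3^2 = 5.
Assume P(j) = -2^j + 3^j for all 1 ≤ j ≤ r, where r ≥ 2.
Then P(r+1) = 5P(r) − 6P(r−1) = 5·(-2^r + 3^r) − 6·(-2^{r−1} + 3^{r−1}) = -(5·2 − 6)2^{r−1} + (5·3 − 6)3^{r−1} = -4·2^{r−1} + 9·3^{r−1} = -2^{r+1} + 3^{r+1}.
Hence P(k) = -2^k + 3^k for every k ≥ 1, by strong induction.

P(k) = -2^k + 3^k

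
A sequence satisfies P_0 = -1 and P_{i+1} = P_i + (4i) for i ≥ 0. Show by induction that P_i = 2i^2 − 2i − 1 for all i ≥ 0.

Base case: P_0 = -1, and 2·0^2 − 2·0 − 1 = -1.
Assume P_m = 2m^2 − 2m − 1.
Then P_{m+1} = P_m + (4m) = (2m^2 − 2m − 1) + (4m) = 2m^2 + 2m − 1,
and 2·(m+1)^2 − 2·(m+1) − 1 = 2m^2 + 2m − 1.
Hence P_i = 2i^2 − 2i − 1 for every i ≥ 0, by induction.

P_i = 2i^2 − 2i − 1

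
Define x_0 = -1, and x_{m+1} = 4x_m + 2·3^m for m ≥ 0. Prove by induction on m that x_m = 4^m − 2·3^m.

Base case: x_0 = -1, and 4^0 − 2·3^0 = 1 − 2 = -1.
Assume x_r = 4^r − 2·3^r for some r ≥ 0.
Then x_{r+1} = 4x_r + 2·3^r = 4·(4^r − 2·3^r) + 2·3^r = 4^{r+1} − 8·3^r + 2·3^r = 4^{r+1} − 6·3^r = 4^{r+1} − 2·3^{r+1}.
Hence x_m = 4^m − 2·3^m for every m ≥ 0, by induction.

x_m = 4^m − 2·3^m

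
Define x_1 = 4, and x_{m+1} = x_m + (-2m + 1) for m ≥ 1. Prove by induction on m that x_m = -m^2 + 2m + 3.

Base case: x_1 = 4, and -1^2 + 2·1 + 3 = 4.
Assume x_k = -k^2 + 2k + 3.
Then x_{k+1} = x_k + (-2k + 1) = (-k^2 + 2k + 3) + (-2k + 1) = -k^2 + 4,
and -(k+1)^2 + 2·(k+1) + 3 = -k^2 + 4.
By induction, x_m = -m^2 + 2m + 3 for all m ≥ 1.

x_m = -m^2 + 2m + 3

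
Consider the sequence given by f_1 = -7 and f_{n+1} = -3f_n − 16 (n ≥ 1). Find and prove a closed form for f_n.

Claim: f_n = (-3)^n − 4.

Base case: f_1 = -7, and (-3)^1 − 4 = -3 − 4 = -7.
Assume f_m = (-3)^m − 4 for some m ≥ 1.
Then f_{m+1} = -3f_m − 16 = -3·((-3)^m − 4) − 16 = -3·(-3)^m + 12 − 16 = (-3)^{m+1} − 4.
By induction, f_n = (-3)^n − 4 for all n ≥ 1.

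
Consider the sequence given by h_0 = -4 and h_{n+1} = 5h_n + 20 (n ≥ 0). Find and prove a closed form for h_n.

Claim: h_n = 5^n − 5.

Base case: h_0 = -4, and 5^0 − 5 = 1 − 5 = -4.
Assume h_j = 5^j − 5 for some j ≥ 0.
Then h_{j+1} = 5h_j + 20 = 5·(5^j − 5) + 20 = 5^{j+1} − 25 + 20 = 5^{j+1} − 5.
By induction, h_n = 5^n − 5 for all n ≥ 0.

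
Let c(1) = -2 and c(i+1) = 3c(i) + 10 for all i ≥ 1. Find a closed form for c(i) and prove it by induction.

Claim: c(i) = 3^i − 5.

Base case: c(1) = -2, and 3^1 − 5 = 3 − 5 = -2.
Assume c(r) = 3^r − 5 for some r ≥ 1.
Then c(r+1) = 3c(r) + 10 = 3·(3^r − 5) + 10 = 3^{r+1} − 15 + 10 = 3^{r+1} − 5.
So the formula holds for r+1, and by induction c(i) = 3^i − 5 for all i ≥ 1.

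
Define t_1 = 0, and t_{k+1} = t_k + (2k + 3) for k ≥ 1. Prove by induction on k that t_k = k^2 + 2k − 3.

Base case: t_1 = 0, and 1^2 + 2·1 − 3 = 0.
Assume t_j = j^2 + 2j − 3.
Then t_{j+1} = t_j + (2j + 3) = (j^2 + 2j − 3) + (2j + 3) = j^2 + 4j,
and (j+1)^2 + 2·(j+1) − 3 = j^2 + 4j.
This completes the inductive step, so t_k = k^2 + 2k − 3 for all k ≥ 1.

t_k = k^2 + 2k − 3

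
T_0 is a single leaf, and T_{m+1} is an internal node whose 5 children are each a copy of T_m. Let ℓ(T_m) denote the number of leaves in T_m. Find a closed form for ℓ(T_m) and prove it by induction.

Claim: ℓ(T_m) = 5^m.

Base case: ℓ(T_0) = 1, and 5^0 = 1.
Assume ℓ(T_r) = 5^r.
Then ℓ(T_{r+1}) = 5·ℓ(T_r) = 5·5^r = 5^{r+1}.
By induction, ℓ(T_m) = 5^m for all m ≥ 0.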